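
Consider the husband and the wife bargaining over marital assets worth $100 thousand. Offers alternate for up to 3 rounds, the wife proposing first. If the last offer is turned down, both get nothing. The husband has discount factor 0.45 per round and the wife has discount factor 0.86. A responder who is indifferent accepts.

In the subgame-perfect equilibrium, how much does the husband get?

Round 3 (the wife proposes): the husband will accept anything ≥ 0, so the wife offers 0 and keeps 100.
Round 2 (the husband proposes): the wife can get 100 next round, worth 0.86 × 100 = 86 now. The husband offers 86 and keeps 100 − 86 = 14.
Round 1 (the wife proposes): the husband can get 14 next round, worth 0.45 × 14 = 6.3 now, so the wife offers 6.3, keeping 93.7.

6.3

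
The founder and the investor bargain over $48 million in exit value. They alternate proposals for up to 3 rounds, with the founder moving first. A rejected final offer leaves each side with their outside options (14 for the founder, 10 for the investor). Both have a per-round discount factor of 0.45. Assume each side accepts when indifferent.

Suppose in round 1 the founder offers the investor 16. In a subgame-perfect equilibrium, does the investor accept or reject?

Round 3 (the founder proposes): the investor gets 10 if talks fail, so the founder offers 10 and keeps 38.
Round 2 (the investor proposes): the founder can get 38 next round, worth 0.45 × 38 = 17.1 now; the investor offers that and keeps 30.9.
So by rejecting in round 1, the investor gets 30.9 next round, worth 0.45 × 30.9 = 13.905 now.
Offer 16 ≥ 13.905, so the investor accepts.

Accept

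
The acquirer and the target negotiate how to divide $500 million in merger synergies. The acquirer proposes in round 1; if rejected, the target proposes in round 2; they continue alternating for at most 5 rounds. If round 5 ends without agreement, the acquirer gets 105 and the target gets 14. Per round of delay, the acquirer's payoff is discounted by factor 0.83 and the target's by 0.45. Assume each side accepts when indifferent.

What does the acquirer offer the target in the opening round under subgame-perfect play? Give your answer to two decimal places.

54.49

Solve by backward induction from round 5.
Round 5 (the acquirer proposes): the target gets 14 if talks fail, so the acquirer offers 14 and keeps 486.
Round 4 (the target proposes): the acquirer can get 486 next round, worth 0.83 × 486 = 403.38 now; the target offers that and keeps 96.62.
Round 3 (the acquirer proposes): the target can get 96.62 next round, worth 0.45 × 96.62 = 43.479 now, so the acquirer offers 43.479, keeping 456.521.
Round 2 (the target proposes): the acquirer can get 456.521 next round, worth 0.83 × 456.521 = 378.91243 now, so the target offers 378.91243, keeping 121.08757.
Round 1 (the acquirer proposes): the target can get 121.08757 next round, worth 0.45 × 121.08757 = 54.4894065 now, so the acquirer offers 54.4894065, keeping 445.5105935.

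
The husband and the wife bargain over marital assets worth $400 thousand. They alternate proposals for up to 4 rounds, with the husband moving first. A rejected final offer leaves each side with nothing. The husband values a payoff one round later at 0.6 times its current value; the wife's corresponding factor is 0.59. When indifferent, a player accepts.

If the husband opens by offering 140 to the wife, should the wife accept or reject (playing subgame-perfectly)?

Reject

Work out the wife's continuation value if the offer is rejected.
Round 4 (the wife proposes): rejection yields 0 for the husband; the wife offers 0 and keeps 400.
Round 3 (the husband proposes): the wife can get 400 next round, worth 0.59 × 400 = 236 now; the husband offers that and keeps 164.
Round 2 (the wife proposes): the husband can get 164 next round, worth 0.6 × 164 = 98.4 now; the wife offers that and keeps 301.6.
So by rejecting in round 1, the wife gets 301.6 next round, worth 0.59 × 301.6 = 177.944 now.
Offer 140 < 177.944, so the wife rejects.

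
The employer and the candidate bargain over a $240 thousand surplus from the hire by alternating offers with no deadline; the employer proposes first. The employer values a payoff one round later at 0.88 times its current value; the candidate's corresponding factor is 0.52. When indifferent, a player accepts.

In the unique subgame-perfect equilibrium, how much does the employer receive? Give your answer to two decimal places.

In a stationary SPE each proposer offers the other exactly their discounted continuation value.
If the employer keeps x when proposing and the candidate keeps y when proposing, then x = 240 − 0.52y and y = 240 − 0.88x.
Solving: x = 240(1 − 0.52) / (1 − 0.88·0.52) = 115.2 / 0.5424 ≈ 212.3894.
The candidate gets 240 − 212.3894 ≈ 27.6106.

212.39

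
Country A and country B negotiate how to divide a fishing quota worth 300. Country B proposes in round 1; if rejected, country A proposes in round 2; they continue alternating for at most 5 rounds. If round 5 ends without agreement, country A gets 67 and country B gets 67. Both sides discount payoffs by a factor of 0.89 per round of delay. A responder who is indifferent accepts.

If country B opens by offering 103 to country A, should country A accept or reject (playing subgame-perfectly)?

Accept

Round 5 (country B proposes): country A gets 67 if talks fail, so country B offers 67 and keeps 233.
Round 4 (country A proposes): country B can get 233 next round, worth 0.89 × 233 = 207.37 now, so country A offers 207.37, keeping 92.63.
Round 3 (country B proposes): country A can get 92.63 next round, worth 0.89 × 92.63 = 82.4407 now, so country B offers 82.4407, keeping 217.5593.
Round 2 (country A proposes): country B can get 217.5593 next round, worth 0.89 × 217.5593 = 193.627777 now; country A offers that and keeps 106.372223.
So by rejecting in round 1, country A gets 106.372223 next round, worth 0.89 × 106.372223 = 94.67127847 now.
Offer 103 ≥ 94.67127847, so country A accepts.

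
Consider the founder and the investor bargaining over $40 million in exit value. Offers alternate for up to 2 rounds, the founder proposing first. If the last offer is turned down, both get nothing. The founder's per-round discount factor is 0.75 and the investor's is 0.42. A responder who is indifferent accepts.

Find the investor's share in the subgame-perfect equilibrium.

16.8

Round 2 (the investor proposes): rejection yields 0 for the founder; the investor offers 0 and keeps 40.
Round 1 (the founder proposes): the investor can get 40 next round, worth 0.42 × 40 = 16.8 now; the founder offers that and keeps 23.2.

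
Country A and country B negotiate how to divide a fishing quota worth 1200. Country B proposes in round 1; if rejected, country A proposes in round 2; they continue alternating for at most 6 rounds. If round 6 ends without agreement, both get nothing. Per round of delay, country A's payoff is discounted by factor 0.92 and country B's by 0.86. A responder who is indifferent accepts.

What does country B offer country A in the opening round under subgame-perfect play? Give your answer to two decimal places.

Round 6 (country A proposes): rejection yields 0 for country B; country A offers 0 and keeps 1200.
Round 5 (country B proposes): country A can get 1200 next round, worth 0.92 × 1200 = 1104 now; country B offers that and keeps 96.
Round 4 (country A proposes): country B can get 96 next round, worth 0.86 × 96 = 82.56 now; country A offers that and keeps 1117.44.
Round 3 (country B proposes): country A can get 1117.44 next round, worth 0.92 × 1117.44 = 1028.0448 now; country B offers that and keeps 171.9552.
Round 2 (country A proposes): country B can get 171.9552 next round, worth 0.86 × 171.9552 = 147.881472 now. Country A offers 147.881472 and keeps 1200 − 147.881472 = 1052.118528.
Round 1 (country B proposes): country A can get 1052.118528 next round, worth 0.92 × 1052.118528 = 967.94904576 now, so country B offers 967.94904576, keeping 232.05095424.

967.95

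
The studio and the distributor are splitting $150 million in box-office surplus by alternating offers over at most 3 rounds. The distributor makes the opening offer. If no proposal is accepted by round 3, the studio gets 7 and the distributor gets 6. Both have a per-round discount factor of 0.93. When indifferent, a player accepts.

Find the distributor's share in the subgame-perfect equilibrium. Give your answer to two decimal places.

Round 3 (the distributor proposes): the studio gets 7 if talks fail, so the distributor offers 7 and keeps 143.
Round 2 (the studio proposes): the distributor can get 143 next round, worth 0.93 × 143 = 132.99 now; the studio offers that and keeps 17.01.
Round 1 (the distributor proposes): the studio can get 17.01 next round, worth 0.93 × 17.01 = 15.8193 now, so the distributor offers 15.8193, keeping 134.1807.

134.18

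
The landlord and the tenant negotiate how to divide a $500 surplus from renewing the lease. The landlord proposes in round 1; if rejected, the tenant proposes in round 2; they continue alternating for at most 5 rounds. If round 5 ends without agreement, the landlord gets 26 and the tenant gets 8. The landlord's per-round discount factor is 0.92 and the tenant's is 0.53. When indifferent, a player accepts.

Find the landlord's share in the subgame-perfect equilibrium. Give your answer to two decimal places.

Round 5 (the landlord proposes): the tenant gets 8 if talks fail, so the landlord offers 8 and keeps 492.
Round 4 (the tenant proposes): the landlord can get 492 next round, worth 0.92 × 492 = 452.64 now. The tenant offers 452.64 and keeps 500 − 452.64 = 47.36.
Round 3 (the landlord proposes): the tenant can get 47.36 next round, worth 0.53 × 47.36 = 25.1008 now, so the landlord offers 25.1008, keeping 474.8992.
Round 2 (the tenant proposes): the landlord can get 474.8992 next round, worth 0.92 × 474.8992 = 436.907264 now, so the tenant offers 436.907264, keeping 63.092736.
Round 1 (the landlord proposes): the tenant can get 63.092736 next round, worth 0.53 × 63.092736 = 33.43915008 now, so the landlord offers 33.43915008, keeping 466.56084992.

466.56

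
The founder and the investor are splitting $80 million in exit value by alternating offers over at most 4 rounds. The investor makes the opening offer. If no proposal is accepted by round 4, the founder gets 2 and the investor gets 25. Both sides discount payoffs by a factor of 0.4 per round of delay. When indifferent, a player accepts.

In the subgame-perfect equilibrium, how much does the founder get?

Round 4 (the founder proposes): the investor gets 25 if talks fail, so the founder offers 25 and keeps 55.
Round 3 (the investor proposes): the founder can get 55 next round, worth 0.4 × 55 = 22 now, so the investor offers 22, keeping 58.
Round 2 (the founder proposes): the investor can get 58 next round, worth 0.4 × 58 = 23.2 now. The founder offers 23.2 and keeps 80 − 23.2 = 56.8.
Round 1 (the investor proposes): the founder can get 56.8 next round, worth 0.4 × 56.8 = 22.72 now, so the investor offers 22.72, keeping 57.28.

22.72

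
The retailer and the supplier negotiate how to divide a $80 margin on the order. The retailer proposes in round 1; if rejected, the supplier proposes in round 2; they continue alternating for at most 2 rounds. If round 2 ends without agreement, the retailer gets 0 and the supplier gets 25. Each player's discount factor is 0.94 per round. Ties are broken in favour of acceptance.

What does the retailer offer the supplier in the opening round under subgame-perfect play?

By backward induction:
Round 2 (the supplier proposes): rejection yields 0 for the retailer; the supplier offers 0 and keeps 80.
Round 1 (the retailer proposes): the supplier can get 80 next round, worth 0.94 × 80 = 75.2 now, so the retailer offers 75.2, keeping 4.8.

75.2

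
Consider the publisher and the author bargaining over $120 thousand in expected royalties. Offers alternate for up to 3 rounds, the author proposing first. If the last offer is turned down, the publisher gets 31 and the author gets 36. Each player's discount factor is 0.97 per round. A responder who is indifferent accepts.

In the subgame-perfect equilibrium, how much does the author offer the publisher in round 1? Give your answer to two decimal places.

Round 3 (the author proposes): the publisher gets 31 if talks fail, so the author offers 31 and keeps 89.
Round 2 (the publisher proposes): the author can get 89 next round, worth 0.97 × 89 = 86.33 now; the publisher offers that and keeps 33.67.
Round 1 (the author proposes): the publisher can get 33.67 next round, worth 0.97 × 33.67 = 32.6599 now. The author offers 32.6599 and keeps 120 − 32.6599 = 87.3401.

32.66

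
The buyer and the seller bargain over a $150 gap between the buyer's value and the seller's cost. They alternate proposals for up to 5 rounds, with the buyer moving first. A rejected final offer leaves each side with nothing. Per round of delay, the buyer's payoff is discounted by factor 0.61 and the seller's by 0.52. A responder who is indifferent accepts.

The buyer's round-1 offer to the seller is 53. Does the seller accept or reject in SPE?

Round 5 (the buyer proposes): rejection yields 0 for the seller; the buyer offers 0 and keeps 150.
Round 4 (the seller proposes): the buyer can get 150 next round, worth 0.61 × 150 = 91.5 now. The seller offers 91.5 and keeps 150 − 91.5 = 58.5.
Round 3 (the buyer proposes): the seller can get 58.5 next round, worth 0.52 × 58.5 = 30.42 now, so the buyer offers 30.42, keeping 119.58.
Round 2 (the seller proposes): the buyer can get 119.58 next round, worth 0.61 × 119.58 = 72.9438 now. The seller offers 72.9438 and keeps 150 − 72.9438 = 77.0562.
So by rejecting in round 1, the seller gets 77.0562 next round, worth 0.52 × 77.0562 = 40.069224 now.
Offer 53 ≥ 40.069224, so the seller accepts.

Accept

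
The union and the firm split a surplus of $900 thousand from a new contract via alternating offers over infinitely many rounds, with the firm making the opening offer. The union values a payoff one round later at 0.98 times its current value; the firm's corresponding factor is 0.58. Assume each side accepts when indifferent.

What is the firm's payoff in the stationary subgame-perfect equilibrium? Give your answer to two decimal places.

41.71

When the firm proposes, the union accepts any offer worth at least 0.98 times what the union would get by proposing next round; and vice versa.
This gives x = 900 − 0.98y and y = 900 − 0.58x, where x and y are each side's share when it proposes.
Hence (1 − 0.98·0.58)x = 900(1 − 0.98), i.e. 0.4316·x = 18.
x ≈ 41.7053; the union's share is 900 − x ≈ 858.2947.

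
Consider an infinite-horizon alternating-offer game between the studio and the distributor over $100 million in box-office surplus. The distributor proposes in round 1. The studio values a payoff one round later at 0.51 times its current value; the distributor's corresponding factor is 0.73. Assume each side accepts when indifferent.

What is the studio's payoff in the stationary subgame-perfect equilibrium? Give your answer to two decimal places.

21.94

When the distributor proposes, the studio accepts any offer worth at least 0.51 times what the studio would get by proposing next round; and vice versa.
This gives x = 100 − 0.51y and y = 100 − 0.73x, where x and y are each side's share when it proposes.
Hence (1 − 0.51·0.73)x = 100(1 − 0.51), i.e. 0.6277·x = 49.
x ≈ 78.0628; the studio's share is 100 − x ≈ 21.9372.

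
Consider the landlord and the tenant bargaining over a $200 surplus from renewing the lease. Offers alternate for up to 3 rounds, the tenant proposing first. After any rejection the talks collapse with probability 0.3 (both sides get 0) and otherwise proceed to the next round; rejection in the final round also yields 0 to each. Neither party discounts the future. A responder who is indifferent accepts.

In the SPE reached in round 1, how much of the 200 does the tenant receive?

Round 3 (the tenant proposes): the landlord will accept anything ≥ 0, so the tenant offers 0 and keeps 200.
Round 2 (the landlord proposes): rejecting gives the tenant an expected 0.7 × 200 = 140, so the landlord offers 140, keeping 60.
Round 1 (the tenant proposes): rejecting gives the landlord an expected 0.7 × 60 = 42; the tenant offers that and keeps 158.

158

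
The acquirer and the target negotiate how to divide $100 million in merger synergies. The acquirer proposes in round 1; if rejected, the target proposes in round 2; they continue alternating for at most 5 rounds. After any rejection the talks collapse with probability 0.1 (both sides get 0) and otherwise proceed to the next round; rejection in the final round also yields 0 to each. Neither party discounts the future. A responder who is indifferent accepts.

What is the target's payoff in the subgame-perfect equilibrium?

16.29

Round 5 (the acquirer proposes): rejection yields 0 for the target; the acquirer offers 0 and keeps 100.
Round 4 (the target proposes): rejecting gives the acquirer an expected 0.9 × 100 = 90, so the target offers 90, keeping 10.
Round 3 (the acquirer proposes): rejecting gives the target an expected 0.9 × 10 = 9, so the acquirer offers 9, keeping 91.
Round 2 (the target proposes): rejecting gives the acquirer an expected 0.9 × 91 = 81.9; the target offers that and keeps 18.1.
Round 1 (the acquirer proposes): rejecting gives the target an expected 0.9 × 18.1 = 16.29. The acquirer offers 16.29 and keeps 100 − 16.29 = 83.71.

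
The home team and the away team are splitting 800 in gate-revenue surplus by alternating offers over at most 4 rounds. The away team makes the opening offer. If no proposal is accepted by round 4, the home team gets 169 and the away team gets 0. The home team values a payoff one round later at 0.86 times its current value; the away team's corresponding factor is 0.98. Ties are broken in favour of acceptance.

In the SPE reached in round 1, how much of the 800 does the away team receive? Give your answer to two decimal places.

206.39

Round 4 (the home team proposes): rejection yields 0 for the away team; the home team offers 0 and keeps 800.
Round 3 (the away team proposes): the home team can get 800 next round, worth 0.86 × 800 = 688 now; the away team offers that and keeps 112.
Round 2 (the home team proposes): the away team can get 112 next round, worth 0.98 × 112 = 109.76 now, so the home team offers 109.76, keeping 690.24.
Round 1 (the away team proposes): the home team can get 690.24 next round, worth 0.86 × 690.24 = 593.6064 now, so the away team offers 593.6064, keeping 206.3936.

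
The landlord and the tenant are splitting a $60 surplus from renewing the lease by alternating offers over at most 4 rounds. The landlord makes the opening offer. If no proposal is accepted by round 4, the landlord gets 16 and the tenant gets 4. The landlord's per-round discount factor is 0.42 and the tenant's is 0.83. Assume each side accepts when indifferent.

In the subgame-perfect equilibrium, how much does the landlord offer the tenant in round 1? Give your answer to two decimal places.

41.61

Round 4 (the tenant proposes): the landlord gets 16 if talks fail, so the tenant offers 16 and keeps 44.
Round 3 (the landlord proposes): the tenant can get 44 next round, worth 0.83 × 44 = 36.52 now; the landlord offers that and keeps 23.48.
Round 2 (the tenant proposes): the landlord can get 23.48 next round, worth 0.42 × 23.48 = 9.8616 now; the tenant offers that and keeps 50.1384.
Round 1 (the landlord proposes): the tenant can get 50.1384 next round, worth 0.83 × 50.1384 = 41.614872 now; the landlord offers that and keeps 18.385128.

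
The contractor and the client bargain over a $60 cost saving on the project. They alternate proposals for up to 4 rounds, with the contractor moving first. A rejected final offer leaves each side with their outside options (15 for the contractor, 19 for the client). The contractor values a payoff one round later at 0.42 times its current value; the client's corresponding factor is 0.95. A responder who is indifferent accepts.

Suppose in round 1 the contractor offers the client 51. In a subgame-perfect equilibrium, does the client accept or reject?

Work out the client's continuation value if the offer is rejected.
Round 4 (the client proposes): the contractor gets 15 if talks fail, so the client offers 15 and keeps 45.
Round 3 (the contractor proposes): the client can get 45 next round, worth 0.95 × 45 = 42.75 now. The contractor offers 42.75 and keeps 60 − 42.75 = 17.25.
Round 2 (the client proposes): the contractor can get 17.25 next round, worth 0.42 × 17.25 = 7.245 now. The client offers 7.245 and keeps 60 − 7.245 = 52.755.
So by rejecting in round 1, the client gets 52.755 next round, worth 0.95 × 52.755 = 50.11725 now.
Offer 51 ≥ 50.11725, so the client accepts.

Accept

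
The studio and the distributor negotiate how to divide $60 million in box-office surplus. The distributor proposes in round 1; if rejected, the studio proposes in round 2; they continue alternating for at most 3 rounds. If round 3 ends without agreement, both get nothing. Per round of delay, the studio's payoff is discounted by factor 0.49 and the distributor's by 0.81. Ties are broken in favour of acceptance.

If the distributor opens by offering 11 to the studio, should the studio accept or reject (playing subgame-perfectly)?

Round 3 (the distributor proposes): the studio will accept anything ≥ 0, so the distributor offers 0 and keeps 60.
Round 2 (the studio proposes): the distributor can get 60 next round, worth 0.81 × 60 = 48.6 now; the studio offers that and keeps 11.4.
So by rejecting in round 1, the studio gets 11.4 next round, worth 0.49 × 11.4 = 5.586 now.
Offer 11 ≥ 5.586, so the studio accepts.

Accept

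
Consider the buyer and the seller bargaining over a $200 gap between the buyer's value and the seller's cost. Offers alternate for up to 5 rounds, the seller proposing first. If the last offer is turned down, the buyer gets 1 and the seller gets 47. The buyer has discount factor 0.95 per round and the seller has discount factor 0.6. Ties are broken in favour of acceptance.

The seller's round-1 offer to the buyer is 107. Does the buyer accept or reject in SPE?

Reject

Round 5 (the seller proposes): the buyer gets 1 if talks fail, so the seller offers 1 and keeps 199.
Round 4 (the buyer proposes): the seller can get 199 next round, worth 0.6 × 199 = 119.4 now, so the buyer offers 119.4, keeping 80.6.
Round 3 (the seller proposes): the buyer can get 80.6 next round, worth 0.95 × 80.6 = 76.57 now. The seller offers 76.57 and keeps 200 − 76.57 = 123.43.
Round 2 (the buyer proposes): the seller can get 123.43 next round, worth 0.6 × 123.43 = 74.058 now, so the buyer offers 74.058, keeping 125.942.
So by rejecting in round 1, the buyer gets 125.942 next round, worth 0.95 × 125.942 = 119.6449 now.
Offer 107 < 119.6449, so the buyer rejects.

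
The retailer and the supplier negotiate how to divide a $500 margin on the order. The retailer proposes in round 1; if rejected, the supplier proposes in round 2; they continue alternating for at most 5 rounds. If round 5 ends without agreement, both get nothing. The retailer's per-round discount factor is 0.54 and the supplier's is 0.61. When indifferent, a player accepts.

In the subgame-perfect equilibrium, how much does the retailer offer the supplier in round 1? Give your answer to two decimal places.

186.51

Round 5 (the retailer proposes): rejection yields 0 for the supplier; the retailer offers 0 and keeps 500.
Round 4 (the supplier proposes): the retailer can get 500 next round, worth 0.54 × 500 = 270 now, so the supplier offers 270, keeping 230.
Round 3 (the retailer proposes): the supplier can get 230 next round, worth 0.61 × 230 = 140.3 now; the retailer offers that and keeps 359.7.
Round 2 (the supplier proposes): the retailer can get 359.7 next round, worth 0.54 × 359.7 = 194.238 now, so the supplier offers 194.238, keeping 305.762.
Round 1 (the retailer proposes): the supplier can get 305.762 next round, worth 0.61 × 305.762 = 186.51482 now. The retailer offers 186.51482 and keeps 500 − 186.51482 = 313.48518.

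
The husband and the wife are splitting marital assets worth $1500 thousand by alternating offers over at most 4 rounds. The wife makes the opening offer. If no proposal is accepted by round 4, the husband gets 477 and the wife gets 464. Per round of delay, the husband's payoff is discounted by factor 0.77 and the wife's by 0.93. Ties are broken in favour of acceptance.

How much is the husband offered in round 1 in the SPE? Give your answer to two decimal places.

652.10

Round 4 (the husband proposes): the wife gets 464 if talks fail, so the husband offers 464 and keeps 1036.
Round 3 (the wife proposes): the husband can get 1036 next round, worth 0.77 × 1036 = 797.72 now, so the wife offers 797.72, keeping 702.28.
Round 2 (the husband proposes): the wife can get 702.28 next round, worth 0.93 × 702.28 = 653.1204 now, so the husband offers 653.1204, keeping 846.8796.
Round 1 (the wife proposes): the husband can get 846.8796 next round, worth 0.77 × 846.8796 = 652.097292 now; the wife offers that and keeps 847.902708.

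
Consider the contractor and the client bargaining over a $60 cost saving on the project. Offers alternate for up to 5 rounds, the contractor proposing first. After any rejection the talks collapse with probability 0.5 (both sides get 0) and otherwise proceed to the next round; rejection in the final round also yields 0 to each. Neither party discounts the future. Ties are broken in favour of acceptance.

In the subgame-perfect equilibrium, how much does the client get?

18.75

Round 5 (the contractor proposes): the client will accept anything ≥ 0, so the contractor offers 0 and keeps 60.
Round 4 (the client proposes): rejecting gives the contractor an expected 0.5 × 60 = 30, so the client offers 30, keeping 30.
Round 3 (the contractor proposes): rejecting gives the client an expected 0.5 × 30 = 15. The contractor offers 15 and keeps 60 − 15 = 45.
Round 2 (the client proposes): rejecting gives the contractor an expected 0.5 × 45 = 22.5, so the client offers 22.5, keeping 37.5.
Round 1 (the contractor proposes): rejecting gives the client an expected 0.5 × 37.5 = 18.75; the contractor offers that and keeps 41.25.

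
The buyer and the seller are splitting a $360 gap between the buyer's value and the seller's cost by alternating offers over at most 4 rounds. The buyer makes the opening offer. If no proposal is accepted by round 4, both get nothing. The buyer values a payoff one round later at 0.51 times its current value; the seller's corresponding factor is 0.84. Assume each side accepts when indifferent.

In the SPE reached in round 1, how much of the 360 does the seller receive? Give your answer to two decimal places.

Round 4 (the seller proposes): the buyer will accept anything ≥ 0, so the seller offers 0 and keeps 360.
Round 3 (the buyer proposes): the seller can get 360 next round, worth 0.84 × 360 = 302.4 now. The buyer offers 302.4 and keeps 360 − 302.4 = 57.6.
Round 2 (the seller proposes): the buyer can get 57.6 next round, worth 0.51 × 57.6 = 29.376 now. The seller offers 29.376 and keeps 360 − 29.376 = 330.624.
Round 1 (the buyer proposes): the seller can get 330.624 next round, worth 0.84 × 330.624 = 277.72416 now. The buyer offers 277.72416 and keeps 360 − 277.72416 = 82.27584.

277.72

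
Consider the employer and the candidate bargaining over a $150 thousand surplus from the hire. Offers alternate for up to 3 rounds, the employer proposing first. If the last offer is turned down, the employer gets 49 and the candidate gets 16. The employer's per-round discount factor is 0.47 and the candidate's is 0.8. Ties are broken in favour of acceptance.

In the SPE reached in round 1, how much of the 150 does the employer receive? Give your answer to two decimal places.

80.38

Solve by backward induction from round 3.
Round 3 (the employer proposes): the candidate gets 16 if talks fail, so the employer offers 16 and keeps 134.
Round 2 (the candidate proposes): the employer can get 134 next round, worth 0.47 × 134 = 62.98 now, so the candidate offers 62.98, keeping 87.02.
Round 1 (the employer proposes): the candidate can get 87.02 next round, worth 0.8 × 87.02 = 69.616 now; the employer offers that and keeps 80.384.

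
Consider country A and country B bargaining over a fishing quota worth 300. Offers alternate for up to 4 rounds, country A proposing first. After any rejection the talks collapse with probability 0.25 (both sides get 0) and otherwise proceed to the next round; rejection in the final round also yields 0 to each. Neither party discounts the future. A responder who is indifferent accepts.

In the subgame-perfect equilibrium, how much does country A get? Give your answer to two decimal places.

117.19

By backward induction:
Round 4 (country B proposes): rejection yields 0 for country A; country B offers 0 and keeps 300.
Round 3 (country A proposes): rejecting gives country B an expected 0.75 × 300 = 225; country A offers that and keeps 75.
Round 2 (country B proposes): rejecting gives country A an expected 0.75 × 75 = 56.25. Country B offers 56.25 and keeps 300 − 56.25 = 243.75.
Round 1 (country A proposes): rejecting gives country B an expected 0.75 × 243.75 = 182.8125; country A offers that and keeps 117.1875.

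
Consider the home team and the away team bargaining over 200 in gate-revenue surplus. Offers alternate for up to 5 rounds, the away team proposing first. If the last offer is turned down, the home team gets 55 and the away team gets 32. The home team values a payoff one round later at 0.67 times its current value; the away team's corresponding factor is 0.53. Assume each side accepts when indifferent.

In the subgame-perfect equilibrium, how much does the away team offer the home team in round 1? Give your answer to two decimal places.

92.28

Round 5 (the away team proposes): the home team gets 55 if talks fail, so the away team offers 55 and keeps 145.
Round 4 (the home team proposes): the away team can get 145 next round, worth 0.53 × 145 = 76.85 now, so the home team offers 76.85, keeping 123.15.
Round 3 (the away team proposes): the home team can get 123.15 next round, worth 0.67 × 123.15 = 82.5105 now, so the away team offers 82.5105, keeping 117.4895.
Round 2 (the home team proposes): the away team can get 117.4895 next round, worth 0.53 × 117.4895 = 62.269435 now, so the home team offers 62.269435, keeping 137.730565.
Round 1 (the away team proposes): the home team can get 137.730565 next round, worth 0.67 × 137.730565 = 92.27947855 now; the away team offers that and keeps 107.72052145.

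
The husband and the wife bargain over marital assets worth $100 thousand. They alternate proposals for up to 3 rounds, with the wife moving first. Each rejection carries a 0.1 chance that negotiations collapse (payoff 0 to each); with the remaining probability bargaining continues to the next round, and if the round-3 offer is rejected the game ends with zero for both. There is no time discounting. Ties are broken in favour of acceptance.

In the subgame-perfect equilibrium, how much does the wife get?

Round 3 (the wife proposes): rejection yields 0 for the husband; the wife offers 0 and keeps 100.
Round 2 (the husband proposes): rejecting gives the wife an expected 0.9 × 100 = 90. The husband offers 90 and keeps 100 − 90 = 10.
Round 1 (the wife proposes): rejecting gives the husband an expected 0.9 × 10 = 9. The wife offers 9 and keeps 100 − 9 = 91.

91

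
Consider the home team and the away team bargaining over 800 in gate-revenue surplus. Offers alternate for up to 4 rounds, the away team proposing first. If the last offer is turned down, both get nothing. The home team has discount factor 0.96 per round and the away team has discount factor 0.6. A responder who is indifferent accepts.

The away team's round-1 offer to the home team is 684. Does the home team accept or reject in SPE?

Round 4 (the home team proposes): the away team will accept anything ≥ 0, so the home team offers 0 and keeps 800.
Round 3 (the away team proposes): the home team can get 800 next round, worth 0.96 × 800 = 768 now; the away team offers that and keeps 32.
Round 2 (the home team proposes): the away team can get 32 next round, worth 0.6 × 32 = 19.2 now. The home team offers 19.2 and keeps 800 − 19.2 = 780.8.
So by rejecting in round 1, the home team gets 780.8 next round, worth 0.96 × 780.8 = 749.568 now.
Offer 684 < 749.568, so the home team rejects.

Reject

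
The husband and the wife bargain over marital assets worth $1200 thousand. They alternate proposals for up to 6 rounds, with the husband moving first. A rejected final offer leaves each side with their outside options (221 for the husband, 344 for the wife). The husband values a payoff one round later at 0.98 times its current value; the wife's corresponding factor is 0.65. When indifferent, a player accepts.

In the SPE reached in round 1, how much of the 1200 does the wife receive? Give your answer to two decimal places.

Round 6 (the wife proposes): the husband gets 221 if talks fail, so the wife offers 221 and keeps 979.
Round 5 (the husband proposes): the wife can get 979 next round, worth 0.65 × 979 = 636.35 now, so the husband offers 636.35, keeping 563.65.
Round 4 (the wife proposes): the husband can get 563.65 next round, worth 0.98 × 563.65 = 552.377 now. The wife offers 552.377 and keeps 1200 − 552.377 = 647.623.
Round 3 (the husband proposes): the wife can get 647.623 next round, worth 0.65 × 647.623 = 420.95495 now; the husband offers that and keeps 779.04505.
Round 2 (the wife proposes): the husband can get 779.04505 next round, worth 0.98 × 779.04505 = 763.464149 now; the wife offers that and keeps 436.535851.
Round 1 (the husband proposes): the wife can get 436.535851 next round, worth 0.65 × 436.535851 = 283.74830315 now; the husband offers that and keeps 916.25169685.

283.75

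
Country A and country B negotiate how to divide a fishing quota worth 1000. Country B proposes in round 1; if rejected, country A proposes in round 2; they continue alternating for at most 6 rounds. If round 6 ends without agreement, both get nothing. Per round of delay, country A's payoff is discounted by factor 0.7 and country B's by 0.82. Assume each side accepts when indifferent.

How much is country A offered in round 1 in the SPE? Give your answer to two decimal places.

Round 6 (country A proposes): rejection yields 0 for country B; country A offers 0 and keeps 1000.
Round 5 (country B proposes): country A can get 1000 next round, worth 0.7 × 1000 = 700 now. Country B offers 700 and keeps 1000 − 700 = 300.
Round 4 (country A proposes): country B can get 300 next round, worth 0.82 × 300 = 246 now; country A offers that and keeps 754.
Round 3 (country B proposes): country A can get 754 next round, worth 0.7 × 754 = 527.8 now, so country B offers 527.8, keeping 472.2.
Round 2 (country A proposes): country B can get 472.2 next round, worth 0.82 × 472.2 = 387.204 now, so country A offers 387.204, keeping 612.796.
Round 1 (country B proposes): country A can get 612.796 next round, worth 0.7 × 612.796 = 428.9572 now, so country B offers 428.9572, keeping 571.0428.

428.96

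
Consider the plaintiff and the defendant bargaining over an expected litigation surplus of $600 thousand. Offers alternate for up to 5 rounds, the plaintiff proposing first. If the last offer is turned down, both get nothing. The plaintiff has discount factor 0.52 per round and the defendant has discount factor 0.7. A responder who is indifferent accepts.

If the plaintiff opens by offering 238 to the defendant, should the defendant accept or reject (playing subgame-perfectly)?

Reject

Round 5 (the plaintiff proposes): the defendant will accept anything ≥ 0, so the plaintiff offers 0 and keeps 600.
Round 4 (the defendant proposes): the plaintiff can get 600 next round, worth 0.52 × 600 = 312 now, so the defendant offers 312, keeping 288.
Round 3 (the plaintiff proposes): the defendant can get 288 next round, worth 0.7 × 288 = 201.6 now, so the plaintiff offers 201.6, keeping 398.4.
Round 2 (the defendant proposes): the plaintiff can get 398.4 next round, worth 0.52 × 398.4 = 207.168 now; the defendant offers that and keeps 392.832.
So by rejecting in round 1, the defendant gets 392.832 next round, worth 0.7 × 392.832 = 274.9824 now.
Offer 238 < 274.9824, so the defendant rejects.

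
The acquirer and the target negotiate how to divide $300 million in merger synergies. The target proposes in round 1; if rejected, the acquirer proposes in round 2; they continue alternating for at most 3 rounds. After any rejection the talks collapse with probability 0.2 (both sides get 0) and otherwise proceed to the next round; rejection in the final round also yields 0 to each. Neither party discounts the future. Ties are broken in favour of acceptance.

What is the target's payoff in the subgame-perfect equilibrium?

252

Round 3 (the target proposes): the acquirer will accept anything ≥ 0, so the target offers 0 and keeps 300.
Round 2 (the acquirer proposes): rejecting gives the target an expected 0.8 × 300 = 240; the acquirer offers that and keeps 60.
Round 1 (the target proposes): rejecting gives the acquirer an expected 0.8 × 60 = 48. The target offers 48 and keeps 300 − 48 = 252.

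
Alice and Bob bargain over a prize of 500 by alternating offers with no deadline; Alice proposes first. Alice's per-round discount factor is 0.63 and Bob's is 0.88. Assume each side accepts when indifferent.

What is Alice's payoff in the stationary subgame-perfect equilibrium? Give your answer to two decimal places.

Let x be Alice's share when Alice proposes and y be Bob's share when Bob proposes.
Bob accepts iff offered ≥ 0.88·y, so x = 500 − 0.88y. Symmetrically y = 500 − 0.63x.
Substituting: x = 500 − 0.88(500 − 0.63x), giving x(1 − 0.63·0.88) = 500(1 − 0.88).
So x = 500 × 0.12 / 0.4456 ≈ 134.6499, and Bob receives 500 − x ≈ 365.3501.

134.65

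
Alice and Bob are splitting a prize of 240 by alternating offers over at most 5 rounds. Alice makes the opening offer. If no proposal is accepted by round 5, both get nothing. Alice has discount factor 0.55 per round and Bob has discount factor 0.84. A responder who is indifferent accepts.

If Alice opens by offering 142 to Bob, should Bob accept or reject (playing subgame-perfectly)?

Round 5 (Alice proposes): Bob will accept anything ≥ 0, so Alice offers 0 and keeps 240.
Round 4 (Bob proposes): Alice can get 240 next round, worth 0.55 × 240 = 132 now. Bob offers 132 and keeps 240 − 132 = 108.
Round 3 (Alice proposes): Bob can get 108 next round, worth 0.84 × 108 = 90.72 now. Alice offers 90.72 and keeps 240 − 90.72 = 149.28.
Round 2 (Bob proposes): Alice can get 149.28 next round, worth 0.55 × 149.28 = 82.104 now. Bob offers 82.104 and keeps 240 − 82.104 = 157.896.
So by rejecting in round 1, Bob gets 157.896 next round, worth 0.84 × 157.896 = 132.63264 now.
Offer 142 ≥ 132.63264, so Bob accepts.

Accept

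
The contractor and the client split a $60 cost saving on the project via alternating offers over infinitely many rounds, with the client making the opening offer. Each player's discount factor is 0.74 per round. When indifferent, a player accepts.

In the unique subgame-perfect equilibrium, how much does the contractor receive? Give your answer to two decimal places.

When the client proposes, the contractor accepts any offer worth at least 0.74 times what the contractor would get by proposing next round; and vice versa.
This gives x = 60 − 0.74y and y = 60 − 0.74x, where x and y are each side's share when it proposes.
Hence (1 − 0.74·0.74)x = 60(1 − 0.74), i.e. 0.4524·x = 15.6.
x ≈ 34.4828; the contractor's share is 60 − x ≈ 25.5172.

25.52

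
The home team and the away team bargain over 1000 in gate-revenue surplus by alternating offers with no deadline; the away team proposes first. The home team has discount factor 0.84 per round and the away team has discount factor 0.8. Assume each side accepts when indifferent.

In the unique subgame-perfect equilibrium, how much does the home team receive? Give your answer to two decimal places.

512.20

When the away team proposes, the home team accepts any offer worth at least 0.84 times what the home team would get by proposing next round; and vice versa.
This gives x = 1000 − 0.84y and y = 1000 − 0.8x, where x and y are each side's share when it proposes.
Hence (1 − 0.84·0.8)x = 1000(1 − 0.84), i.e. 0.328·x = 160.
x ≈ 487.8049; the home team's share is 1000 − x ≈ 512.1951.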